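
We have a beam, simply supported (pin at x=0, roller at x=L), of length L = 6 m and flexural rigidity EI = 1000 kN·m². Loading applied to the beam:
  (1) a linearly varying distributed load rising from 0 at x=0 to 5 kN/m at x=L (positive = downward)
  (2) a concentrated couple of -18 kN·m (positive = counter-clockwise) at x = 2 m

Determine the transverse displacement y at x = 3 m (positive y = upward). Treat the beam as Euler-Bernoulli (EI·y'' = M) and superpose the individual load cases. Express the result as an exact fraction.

y(3) = -207/3200 m

Load 1 — triangular load w₀=5 kN/m (0→w₀ over full span):
  y_1 = -w₀x(7L⁴-10L²x²+3x⁴)/(360LEI) = -5·3·(7·6⁴-10·6²·3²+3·3⁴)/(360·6·1000) = -27/640 m
Load 2 — applied couple M₀=-18 kN·m at a=2 m (b=L-a=4):
  y_2 = (M₀x³/(6L)-M₀(x-a)²/2+C₁x)/EI  [x>a] with C₁=M₀(3b²-L²)/(6L)=-6 = ((-18)·3³/(6·6)-(-18)·(3-2)²/2+(-6)·3)/1000 = -9/400 m
Superposition: y = Σ y_i = -207/3200 m ≈ -0.064687 m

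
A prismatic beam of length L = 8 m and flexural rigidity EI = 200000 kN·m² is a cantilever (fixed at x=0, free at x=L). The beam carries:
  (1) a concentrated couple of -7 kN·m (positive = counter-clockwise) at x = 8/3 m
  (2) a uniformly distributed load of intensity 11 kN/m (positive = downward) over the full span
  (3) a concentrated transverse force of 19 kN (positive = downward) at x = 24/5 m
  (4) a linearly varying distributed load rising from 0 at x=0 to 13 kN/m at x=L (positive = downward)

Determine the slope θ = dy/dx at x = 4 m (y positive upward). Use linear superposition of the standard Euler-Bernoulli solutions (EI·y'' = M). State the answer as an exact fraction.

θ(4) = -6613/750000 rad

Load 1 — applied couple M₀=-7 kN·m at a=8/3 m (b=L-a=16/3):
  θ_1 = M₀a/EI  [x>a] = (-7)·(8/3)/200000 = -7/75000 rad
Load 2 — uniform load w=11 kN/m over full span:
  θ_2 = -wx(x²-3Lx+3L²)/(6EI) = -11·4·(4²-3·8·4+3·8²)/(6·200000) = -77/18750 rad
Load 3 — point force P=19 kN at a=24/5 m (b=L-a=16/5):
  θ_3 = -Px(2a-x)/(2EI)  [x≤a] = -19·4·(2·(24/5)-4)/(2·200000) = -133/125000 rad
Load 4 — triangular load w₀=13 kN/m (0→w₀ over full span):
  θ_4 = (w₀Lx²/4-w₀L²x/3-w₀x⁴/(24L))/EI = (13·8·4²/4-13·8²·4/3-13·4⁴/(24·8))/200000 = -533/150000 rad
Superposition: θ = Σ θ_i = -6613/750000 rad ≈ -0.008817 rad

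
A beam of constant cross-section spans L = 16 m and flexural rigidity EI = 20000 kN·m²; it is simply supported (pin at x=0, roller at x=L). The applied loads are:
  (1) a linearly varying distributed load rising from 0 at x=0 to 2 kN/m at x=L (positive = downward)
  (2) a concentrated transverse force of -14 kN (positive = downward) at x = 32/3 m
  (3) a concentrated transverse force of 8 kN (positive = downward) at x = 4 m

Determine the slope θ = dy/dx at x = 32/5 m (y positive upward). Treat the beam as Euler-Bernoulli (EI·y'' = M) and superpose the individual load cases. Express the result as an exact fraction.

θ(32/5) = 33077/63281250 rad

Load 1 — triangular load w₀=2 kN/m (0→w₀ over full span):
  θ_1 = -w₀(7L⁴-30L²x²+15x⁴)/(360LEI) = -2·(7·16⁴-30·16²·(32/5)²+15·(32/5)⁴)/(360·16·20000) = -10336/3515625 rad
Load 2 — point force P=-14 kN at a=32/3 m (b=L-a=16/3):
  θ_2 = -Pb(L²-b²-3x²)/(6LEI)  [x≤a] = -(-14)·(16/3)·(16²-(16/3)²-3·(32/5)²)/(6·16·20000) = 5152/1265625 rad
Load 3 — point force P=8 kN at a=4 m (b=L-a=12):
  θ_3 = -Pa(2L²-6Lx+3x²+a²)/(6LEI)  [x>a] = -8·4·(2·16²-6·16·(32/5)+3·(32/5)²+4²)/(6·16·20000) = -19/31250 rad
Superposition: θ = Σ θ_i = 33077/63281250 rad ≈ 0.000523 rad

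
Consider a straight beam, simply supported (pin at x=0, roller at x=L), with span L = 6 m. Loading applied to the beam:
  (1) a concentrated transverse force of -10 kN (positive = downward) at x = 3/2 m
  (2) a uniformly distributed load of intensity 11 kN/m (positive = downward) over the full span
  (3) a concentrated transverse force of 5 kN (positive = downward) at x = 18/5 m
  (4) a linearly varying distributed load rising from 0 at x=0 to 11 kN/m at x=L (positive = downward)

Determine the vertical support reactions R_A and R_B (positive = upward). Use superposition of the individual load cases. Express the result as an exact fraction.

Load 1 — point force P=-10 kN at a=3/2 m (b=L-a=9/2):
  R_A = Pb/L = (-10)·(9/2)/6 = -15/2 kN
  R_B = Pa/L = (-10)·(3/2)/6 = -5/2 kN
Load 2 — uniform load w=11 kN/m over full span:
  R_A = wL/2 = 11·6/2 = 33 kN
  R_B = wL/2 = 11·6/2 = 33 kN
Load 3 — point force P=5 kN at a=18/5 m (b=L-a=12/5):
  R_A = Pb/L = 5·(12/5)/6 = 2 kN
  R_B = Pa/L = 5·(18/5)/6 = 3 kN
Load 4 — triangular load w₀=11 kN/m (0→w₀ over full span):
  R_A = w₀L/6 = 11·6/6 = 11 kN
  R_B = w₀L/3 = 11·6/3 = 22 kN
Superposition: R_A = 77/2 kN, R_B = 111/2 kN

R_A = 77/2 kN, R_B = 111/2 kN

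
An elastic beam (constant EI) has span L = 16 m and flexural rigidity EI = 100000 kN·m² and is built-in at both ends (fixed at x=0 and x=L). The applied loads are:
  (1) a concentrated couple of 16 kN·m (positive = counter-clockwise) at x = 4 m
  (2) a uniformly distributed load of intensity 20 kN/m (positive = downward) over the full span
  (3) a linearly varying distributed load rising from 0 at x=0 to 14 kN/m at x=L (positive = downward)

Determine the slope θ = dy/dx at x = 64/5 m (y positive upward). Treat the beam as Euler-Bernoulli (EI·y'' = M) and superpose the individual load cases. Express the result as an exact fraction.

Load 1 — applied couple M₀=16 kN·m at a=4 m (b=L-a=12):
  θ_1 = (R_Ax²/2 - M_Ax - M₀(x-a))/EI  [x>a] with R_A=9/8, M_A=-3 = ((9/8)·(64/5)²/2 - (-3)·(64/5) - 16·((64/5)-4))/100000 = -8/78125 rad
Load 2 — uniform load w=20 kN/m over full span:
  θ_2 = -wx(L-x)(L-2x)/(12EI) = -20·(64/5)·(16-(64/5))·(16-2·(64/5))/(12·100000) = 512/78125 rad
Load 3 — triangular load w₀=14 kN/m (0→w₀ over full span):
  θ_3 = -w₀(2x(L-x)(L-2x)(x+2L)+x²(L-x)²)/(120LEI) = -14·(2·(64/5)·(16-(64/5))·(16-2·(64/5))·((64/5)+2·16)+(64/5)²·(16-(64/5))²)/(120·16·100000) = 14336/5859375 rad
Superposition: θ = Σ θ_i = 52136/5859375 rad ≈ 0.008898 rad

θ(64/5) = 52136/5859375 rad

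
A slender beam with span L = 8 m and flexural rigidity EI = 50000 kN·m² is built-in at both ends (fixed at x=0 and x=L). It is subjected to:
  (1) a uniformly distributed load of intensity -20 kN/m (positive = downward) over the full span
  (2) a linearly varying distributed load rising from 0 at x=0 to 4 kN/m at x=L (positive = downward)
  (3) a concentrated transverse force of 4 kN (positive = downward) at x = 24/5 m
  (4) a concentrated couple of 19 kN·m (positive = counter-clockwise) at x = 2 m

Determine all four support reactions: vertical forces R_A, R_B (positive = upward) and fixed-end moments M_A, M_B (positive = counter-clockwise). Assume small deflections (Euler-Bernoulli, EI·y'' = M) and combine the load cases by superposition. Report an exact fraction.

Load 1 — uniform load w=-20 kN/m over full span:
  R_A = wL/2 = (-20)·8/2 = -80 kN
  M_A = wL²/12 = (-20)·8²/12 = -320/3 kN·m
  R_B = wL/2 = (-20)·8/2 = -80 kN
  M_B = -wL²/12 = -(-20)·8²/12 = 320/3 kN·m
Load 2 — triangular load w₀=4 kN/m (0→w₀ over full span):
  R_A = 3w₀L/20 = 3·4·8/20 = 24/5 kN
  M_A = w₀L²/30 = 4·8²/30 = 128/15 kN·m
  R_B = 7w₀L/20 = 7·4·8/20 = 56/5 kN
  M_B = -w₀L²/20 = -4·8²/20 = -64/5 kN·m
Load 3 — point force P=4 kN at a=24/5 m (b=L-a=16/5):
  R_A = Pb²(3a+b)/L³ = 4·(16/5)²·(3·(24/5)+(16/5))/8³ = 176/125 kN
  M_A = Pab²/L² = 4·(24/5)·(16/5)²/8² = 384/125 kN·m
  R_B = Pa²(a+3b)/L³ = 4·(24/5)²·((24/5)+3·(16/5))/8³ = 324/125 kN
  M_B = -Pa²b/L² = -4·(24/5)²·(16/5)/8² = -576/125 kN·m
Load 4 — applied couple M₀=19 kN·m at a=2 m (b=L-a=6):
  R_A = 6M₀ab/L³ = 6·19·2·6/8³ = 171/64 kN
  M_A = M₀b(2a-b)/L² = 19·6·(2·2-6)/8² = -57/16 kN·m
  R_B = -6M₀ab/L³ = -6·19·2·6/8³ = -171/64 kN
  M_B = M₀a(2b-a)/L² = 19·2·(2·6-2)/8² = 95/16 kN·m
Superposition: R_A = -568961/8000 kN, M_A = -591743/6000 kN·m, R_B = -551039/8000 kN, M_B = 571177/6000 kN·m

R_A = -568961/8000 kN, M_A = -591743/6000 kN·m, R_B = -551039/8000 kN, M_B = 571177/6000 kN·m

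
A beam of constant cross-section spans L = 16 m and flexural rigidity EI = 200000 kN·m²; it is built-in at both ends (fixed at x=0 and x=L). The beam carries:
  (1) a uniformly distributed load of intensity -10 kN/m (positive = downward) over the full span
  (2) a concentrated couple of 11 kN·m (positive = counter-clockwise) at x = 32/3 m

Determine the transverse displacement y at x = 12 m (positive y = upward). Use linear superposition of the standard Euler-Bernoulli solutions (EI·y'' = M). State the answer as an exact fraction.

Load 1 — uniform load w=-10 kN/m over full span:
  y_1 = -wx²(L-x)²/(24EI) = -(-10)·12²·(16-12)²/(24·200000) = 3/625 m
Load 2 — applied couple M₀=11 kN·m at a=32/3 m (b=L-a=16/3):
  y_2 = (R_Ax³/6 - M_Ax²/2 - M₀(x-a)²/2)/EI  [x>a] with R_A=11/12, M_A=11/3 = ((11/12)·12³/6 - (11/3)·12²/2 - 11·(12-(32/3))²/2)/200000 = -11/225000 m
Superposition: y = Σ y_i = 1069/225000 m ≈ 0.004751 m

y(12) = 1069/225000 m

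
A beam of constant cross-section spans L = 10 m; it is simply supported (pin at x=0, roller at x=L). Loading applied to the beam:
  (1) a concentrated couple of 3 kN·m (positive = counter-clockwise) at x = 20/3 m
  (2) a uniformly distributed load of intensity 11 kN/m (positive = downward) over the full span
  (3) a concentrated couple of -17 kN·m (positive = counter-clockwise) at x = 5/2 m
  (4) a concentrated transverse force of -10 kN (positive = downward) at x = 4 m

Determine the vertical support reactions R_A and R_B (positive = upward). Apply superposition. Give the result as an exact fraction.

Load 1 — applied couple M₀=3 kN·m at a=20/3 m (b=L-a=10/3):
  R_A = M₀/L = 3/10 kN
  R_B = -M₀/L = -3/10 kN
Load 2 — uniform load w=11 kN/m over full span:
  R_A = wL/2 = 11·10/2 = 55 kN
  R_B = wL/2 = 11·10/2 = 55 kN
Load 3 — applied couple M₀=-17 kN·m at a=5/2 m (b=L-a=15/2):
  R_A = M₀/L = (-17)/10 = -17/10 kN
  R_B = -M₀/L = -(-17)/10 = 17/10 kN
Load 4 — point force P=-10 kN at a=4 m (b=L-a=6):
  R_A = Pb/L = (-10)·6/10 = -6 kN
  R_B = Pa/L = (-10)·4/10 = -4 kN
Superposition: R_A = 238/5 kN, R_B = 262/5 kN

R_A = 238/5 kN, R_B = 262/5 kN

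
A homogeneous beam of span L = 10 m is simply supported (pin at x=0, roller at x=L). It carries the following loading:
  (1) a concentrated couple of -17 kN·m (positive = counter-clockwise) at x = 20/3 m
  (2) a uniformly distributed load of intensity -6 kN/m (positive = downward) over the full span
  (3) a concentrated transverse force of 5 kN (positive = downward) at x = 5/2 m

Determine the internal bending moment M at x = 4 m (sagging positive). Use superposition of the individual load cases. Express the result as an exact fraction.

Load 1 — applied couple M₀=-17 kN·m at a=20/3 m (b=L-a=10/3):
  M_1 = M₀x/L  [x≤a] = (-17)·4/10 = -34/5 kN·m
Load 2 — uniform load w=-6 kN/m over full span:
  M_2 = wx(L-x)/2 = (-6)·4·(10-4)/2 = -72 kN·m
Load 3 — point force P=5 kN at a=5/2 m (b=L-a=15/2):
  M_3 = Pa(L-x)/L  [x>a] = 5·(5/2)·(10-4)/10 = 15/2 kN·m
Superposition: M = Σ M_i = -713/10 kN·m ≈ -71.300000 kN·m

M(4) = -713/10 kN·m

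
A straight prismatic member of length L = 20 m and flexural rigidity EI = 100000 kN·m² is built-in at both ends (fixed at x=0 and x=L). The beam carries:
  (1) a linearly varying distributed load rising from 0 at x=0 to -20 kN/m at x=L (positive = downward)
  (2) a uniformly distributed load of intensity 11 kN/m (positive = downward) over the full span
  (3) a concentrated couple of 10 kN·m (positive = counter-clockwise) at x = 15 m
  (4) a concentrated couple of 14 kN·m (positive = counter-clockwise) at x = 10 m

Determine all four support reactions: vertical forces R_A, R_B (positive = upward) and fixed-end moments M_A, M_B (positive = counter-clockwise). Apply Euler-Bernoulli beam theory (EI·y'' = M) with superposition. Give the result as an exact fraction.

Load 1 — triangular load w₀=-20 kN/m (0→w₀ over full span):
  R_A = 3w₀L/20 = 3·(-20)·20/20 = -60 kN
  M_A = w₀L²/30 = (-20)·20²/30 = -800/3 kN·m
  R_B = 7w₀L/20 = 7·(-20)·20/20 = -140 kN
  M_B = -w₀L²/20 = -(-20)·20²/20 = 400 kN·m
Load 2 — uniform load w=11 kN/m over full span:
  R_A = wL/2 = 11·20/2 = 110 kN
  M_A = wL²/12 = 11·20²/12 = 1100/3 kN·m
  R_B = wL/2 = 11·20/2 = 110 kN
  M_B = -wL²/12 = -11·20²/12 = -1100/3 kN·m
Load 3 — applied couple M₀=10 kN·m at a=15 m (b=L-a=5):
  R_A = 6M₀ab/L³ = 6·10·15·5/20³ = 9/16 kN
  M_A = M₀b(2a-b)/L² = 10·5·(2·15-5)/20² = 25/8 kN·m
  R_B = -6M₀ab/L³ = -6·10·15·5/20³ = -9/16 kN
  M_B = M₀a(2b-a)/L² = 10·15·(2·5-15)/20² = -15/8 kN·m
Load 4 — applied couple M₀=14 kN·m at a=10 m (b=L-a=10):
  R_A = 6M₀ab/L³ = 6·14·10·10/20³ = 21/20 kN
  M_A = M₀b(2a-b)/L² = 14·10·(2·10-10)/20² = 7/2 kN·m
  R_B = -6M₀ab/L³ = -6·14·10·10/20³ = -21/20 kN
  M_B = M₀a(2b-a)/L² = 14·10·(2·10-10)/20² = 7/2 kN·m
Superposition: R_A = 4129/80 kN, M_A = 853/8 kN·m, R_B = -2529/80 kN, M_B = 839/24 kN·m

R_A = 4129/80 kN, M_A = 853/8 kN·m, R_B = -2529/80 kN, M_B = 839/24 kN·m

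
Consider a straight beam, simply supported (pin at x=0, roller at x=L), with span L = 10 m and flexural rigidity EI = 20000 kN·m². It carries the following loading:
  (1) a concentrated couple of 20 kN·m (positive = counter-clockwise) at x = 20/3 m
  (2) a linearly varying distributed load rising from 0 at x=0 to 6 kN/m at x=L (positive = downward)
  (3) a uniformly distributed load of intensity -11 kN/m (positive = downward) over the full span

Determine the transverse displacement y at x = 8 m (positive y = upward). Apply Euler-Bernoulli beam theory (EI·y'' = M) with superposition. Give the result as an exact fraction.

y(8) = 16367/562500 m

Load 1 — applied couple M₀=20 kN·m at a=20/3 m (b=L-a=10/3):
  y_1 = (M₀x³/(6L)-M₀(x-a)²/2+C₁x)/EI  [x>a] with C₁=M₀(3b²-L²)/(6L)=-200/9 = (20·8³/(6·10)-20·(8-(20/3))²/2+(-200/9)·8)/20000 = -7/5625 m
Load 2 — triangular load w₀=6 kN/m (0→w₀ over full span):
  y_2 = -w₀x(7L⁴-10L²x²+3x⁴)/(360LEI) = -6·8·(7·10⁴-10·10²·8²+3·8⁴)/(360·10·20000) = -381/31250 m
Load 3 — uniform load w=-11 kN/m over full span:
  y_3 = -wx(L³-2Lx²+x³)/(24EI) = -(-11)·8·(10³-2·10·8²+8³)/(24·20000) = 319/7500 m
Superposition: y = Σ y_i = 16367/562500 m ≈ 0.029097 m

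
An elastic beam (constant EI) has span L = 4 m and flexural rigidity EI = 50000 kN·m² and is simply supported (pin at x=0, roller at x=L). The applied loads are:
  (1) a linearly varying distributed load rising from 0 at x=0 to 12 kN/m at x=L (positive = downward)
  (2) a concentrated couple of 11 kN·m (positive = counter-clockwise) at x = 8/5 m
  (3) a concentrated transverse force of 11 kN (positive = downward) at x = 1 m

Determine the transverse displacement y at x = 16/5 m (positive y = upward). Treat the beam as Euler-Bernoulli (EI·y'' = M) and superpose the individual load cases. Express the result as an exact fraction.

y(16/5) = -1400057/4687500000 m

Load 1 — triangular load w₀=12 kN/m (0→w₀ over full span):
  y_1 = -w₀x(7L⁴-10L²x²+3x⁴)/(360LEI) = -12·(16/5)·(7·4⁴-10·4²·(16/5)²+3·(16/5)⁴)/(360·4·50000) = -12192/48828125 m
Load 2 — applied couple M₀=11 kN·m at a=8/5 m (b=L-a=12/5):
  y_2 = (M₀x³/(6L)-M₀(x-a)²/2+C₁x)/EI  [x>a] with C₁=M₀(3b²-L²)/(6L)=44/75 = (11·(16/5)³/(6·4)-11·((16/5)-(8/5))²/2+(44/75)·(16/5))/50000 = 22/390625 m
Load 3 — point force P=11 kN at a=1 m (b=L-a=3):
  y_3 = -Pa(L-x)(2Lx-a²-x²)/(6LEI)  [x>a] = -11·1·(4-(16/5))·(2·4·(16/5)-1²-(16/5)²)/(6·4·50000) = -3949/37500000 m
Superposition: y = Σ y_i = -1400057/4687500000 m ≈ -0.000299 m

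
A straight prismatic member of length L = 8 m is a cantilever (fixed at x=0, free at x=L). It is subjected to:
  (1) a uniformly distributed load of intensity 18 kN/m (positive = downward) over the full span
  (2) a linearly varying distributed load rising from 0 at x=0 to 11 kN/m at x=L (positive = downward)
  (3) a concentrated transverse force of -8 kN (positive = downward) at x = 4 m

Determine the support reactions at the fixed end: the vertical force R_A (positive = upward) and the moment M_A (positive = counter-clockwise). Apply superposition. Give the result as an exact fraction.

Load 1 — uniform load w=18 kN/m over full span:
  R_A = wL = 18·8 = 144 kN
  M_A = wL²/2 = 18·8²/2 = 576 kN·m
Load 2 — triangular load w₀=11 kN/m (0→w₀ over full span):
  R_A = w₀L/2 = 11·8/2 = 44 kN
  M_A = w₀L²/3 = 11·8²/3 = 704/3 kN·m
Load 3 — point force P=-8 kN at a=4 m (b=L-a=4):
  R_A = P = (-8) = -8 kN
  M_A = Pa = (-8)·4 = -32 kN·m
Superposition: R_A = 180 kN, M_A = 2336/3 kN·m

R_A = 180 kN, M_A = 2336/3 kN·m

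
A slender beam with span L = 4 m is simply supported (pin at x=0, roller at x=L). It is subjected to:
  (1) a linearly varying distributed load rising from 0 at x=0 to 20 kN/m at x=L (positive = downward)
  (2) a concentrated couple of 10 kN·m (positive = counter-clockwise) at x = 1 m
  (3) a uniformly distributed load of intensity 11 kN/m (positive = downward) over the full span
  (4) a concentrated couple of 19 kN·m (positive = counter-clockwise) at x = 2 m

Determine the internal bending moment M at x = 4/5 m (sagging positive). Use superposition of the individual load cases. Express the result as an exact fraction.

Load 1 — triangular load w₀=20 kN/m (0→w₀ over full span):
  M_1 = w₀Lx/6 - w₀x³/(6L) = 20·4·(4/5)/6 - 20·(4/5)³/(6·4) = 256/25 kN·m
Load 2 — applied couple M₀=10 kN·m at a=1 m (b=L-a=3):
  M_2 = M₀x/L  [x≤a] = 10·(4/5)/4 = 2 kN·m
Load 3 — uniform load w=11 kN/m over full span:
  M_3 = wx(L-x)/2 = 11·(4/5)·(4-(4/5))/2 = 352/25 kN·m
Load 4 — applied couple M₀=19 kN·m at a=2 m (b=L-a=2):
  M_4 = M₀x/L  [x≤a] = 19·(4/5)/4 = 19/5 kN·m
Superposition: M = Σ M_i = 753/25 kN·m ≈ 30.120000 kN·m

M(4/5) = 753/25 kN·m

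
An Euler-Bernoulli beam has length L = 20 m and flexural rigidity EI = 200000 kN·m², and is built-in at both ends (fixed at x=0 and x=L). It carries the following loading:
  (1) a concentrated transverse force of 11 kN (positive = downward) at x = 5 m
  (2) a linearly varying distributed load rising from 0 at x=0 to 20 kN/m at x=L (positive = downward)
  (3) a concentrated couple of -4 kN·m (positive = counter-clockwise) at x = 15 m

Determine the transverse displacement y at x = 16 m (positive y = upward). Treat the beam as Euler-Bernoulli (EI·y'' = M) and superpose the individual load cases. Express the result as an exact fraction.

Load 1 — point force P=11 kN at a=5 m (b=L-a=15):
  y_1 = -Pa²(L-x)²(3bL-(3b+a)(L-x))/(6L³EI)  [x>a] = -11·5²·(20-16)²·(3·15·20-(3·15+5)·(20-16))/(6·20³·200000) = -77/240000 m
Load 2 — triangular load w₀=20 kN/m (0→w₀ over full span):
  y_2 = -w₀x²(L-x)²(x+2L)/(120LEI) = -20·16²·(20-16)²·(16+2·20)/(120·20·200000) = -448/46875 m
Load 3 — applied couple M₀=-4 kN·m at a=15 m (b=L-a=5):
  y_3 = (R_Ax³/6 - M_Ax²/2 - M₀(x-a)²/2)/EI  [x>a] with R_A=-9/40, M_A=-5/4 = ((-9/40)·16³/6 - (-5/4)·16²/2 - (-4)·(16-15)²/2)/200000 = 21/500000 m
Superposition: y = Σ y_i = -59017/6000000 m ≈ -0.009836 m

y(16) = -59017/6000000 m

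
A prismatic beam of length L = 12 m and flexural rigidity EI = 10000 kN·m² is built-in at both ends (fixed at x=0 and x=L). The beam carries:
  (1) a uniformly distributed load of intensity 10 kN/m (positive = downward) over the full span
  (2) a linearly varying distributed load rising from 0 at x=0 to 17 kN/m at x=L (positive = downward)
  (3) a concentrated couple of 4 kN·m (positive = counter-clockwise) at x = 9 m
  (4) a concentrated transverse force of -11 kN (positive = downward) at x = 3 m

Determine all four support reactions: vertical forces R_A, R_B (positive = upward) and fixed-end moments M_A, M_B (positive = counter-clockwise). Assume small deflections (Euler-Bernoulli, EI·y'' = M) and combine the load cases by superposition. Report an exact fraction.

R_A = 13071/160 kN, M_A = 14743/80 kN·m, R_B = 20689/160 kN, M_B = -18957/80 kN·m

Load 1 — uniform load w=10 kN/m over full span:
  R_A = wL/2 = 10·12/2 = 60 kN
  M_A = wL²/12 = 10·12²/12 = 120 kN·m
  R_B = wL/2 = 10·12/2 = 60 kN
  M_B = -wL²/12 = -10·12²/12 = -120 kN·m
Load 2 — triangular load w₀=17 kN/m (0→w₀ over full span):
  R_A = 3w₀L/20 = 3·17·12/20 = 153/5 kN
  M_A = w₀L²/30 = 17·12²/30 = 408/5 kN·m
  R_B = 7w₀L/20 = 7·17·12/20 = 357/5 kN
  M_B = -w₀L²/20 = -17·12²/20 = -612/5 kN·m
Load 3 — applied couple M₀=4 kN·m at a=9 m (b=L-a=3):
  R_A = 6M₀ab/L³ = 6·4·9·3/12³ = 3/8 kN
  M_A = M₀b(2a-b)/L² = 4·3·(2·9-3)/12² = 5/4 kN·m
  R_B = -6M₀ab/L³ = -6·4·9·3/12³ = -3/8 kN
  M_B = M₀a(2b-a)/L² = 4·9·(2·3-9)/12² = -3/4 kN·m
Load 4 — point force P=-11 kN at a=3 m (b=L-a=9):
  R_A = Pb²(3a+b)/L³ = (-11)·9²·(3·3+9)/12³ = -297/32 kN
  M_A = Pab²/L² = (-11)·3·9²/12² = -297/16 kN·m
  R_B = Pa²(a+3b)/L³ = (-11)·3²·(3+3·9)/12³ = -55/32 kN
  M_B = -Pa²b/L² = -(-11)·3²·9/12² = 99/16 kN·m
Superposition: R_A = 13071/160 kN, M_A = 14743/80 kN·m, R_B = 20689/160 kN, M_B = -18957/80 kN·m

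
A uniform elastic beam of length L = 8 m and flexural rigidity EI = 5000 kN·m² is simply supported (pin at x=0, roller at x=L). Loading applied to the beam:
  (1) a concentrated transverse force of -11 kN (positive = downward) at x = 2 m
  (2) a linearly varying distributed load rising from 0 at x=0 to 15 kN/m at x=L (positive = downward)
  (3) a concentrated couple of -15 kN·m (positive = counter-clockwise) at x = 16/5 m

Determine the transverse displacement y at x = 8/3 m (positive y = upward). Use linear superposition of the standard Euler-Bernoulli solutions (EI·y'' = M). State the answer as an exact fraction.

y(8/3) = -41033/759375 m

Load 1 — point force P=-11 kN at a=2 m (b=L-a=6):
  y_1 = -Pa(L-x)(2Lx-a²-x²)/(6LEI)  [x>a] = -(-11)·2·(8-(8/3))·(2·8·(8/3)-2²-(8/3)²)/(6·8·5000) = 781/50625 m
Load 2 — triangular load w₀=15 kN/m (0→w₀ over full span):
  y_2 = -w₀x(7L⁴-10L²x²+3x⁴)/(360LEI) = -15·(8/3)·(7·8⁴-10·8²·(8/3)²+3·(8/3)⁴)/(360·8·5000) = -2048/30375 m
Load 3 — applied couple M₀=-15 kN·m at a=16/5 m (b=L-a=24/5):
  y_3 = (M₀x³/(6L)+C₁x)/EI  [x≤a] with C₁=M₀(3b²-L²)/(6L)=-8/5 = ((-15)·(8/3)³/(6·8)+(-8/5)·(8/3))/5000 = -172/84375 m
Superposition: y = Σ y_i = -41033/759375 m ≈ -0.054035 m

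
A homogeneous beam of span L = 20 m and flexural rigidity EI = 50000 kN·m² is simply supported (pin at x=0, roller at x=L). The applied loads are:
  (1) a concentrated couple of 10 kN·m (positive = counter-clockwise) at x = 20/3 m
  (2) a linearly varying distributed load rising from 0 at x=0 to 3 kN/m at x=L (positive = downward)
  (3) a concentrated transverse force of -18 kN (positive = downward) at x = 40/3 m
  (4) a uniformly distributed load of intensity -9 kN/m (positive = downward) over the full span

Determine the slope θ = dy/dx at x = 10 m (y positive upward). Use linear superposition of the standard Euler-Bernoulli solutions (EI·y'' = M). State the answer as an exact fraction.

Load 1 — applied couple M₀=10 kN·m at a=20/3 m (b=L-a=40/3):
  θ_1 = (M₀x²/(2L)-M₀(x-a)+C₁)/EI  [x>a] with C₁=M₀(3b²-L²)/(6L)=100/9 = (10·10²/(2·20)-10·(10-(20/3))+(100/9))/50000 = 1/18000 rad
Load 2 — triangular load w₀=3 kN/m (0→w₀ over full span):
  θ_2 = -w₀(7L⁴-30L²x²+15x⁴)/(360LEI) = -3·(7·20⁴-30·20²·10²+15·10⁴)/(360·20·50000) = -7/12000 rad
Load 3 — point force P=-18 kN at a=40/3 m (b=L-a=20/3):
  θ_3 = -Pb(L²-b²-3x²)/(6LEI)  [x≤a] = -(-18)·(20/3)·(20²-(20/3)²-3·10²)/(6·20·50000) = 1/900 rad
Load 4 — uniform load w=-9 kN/m over full span:
  θ_4 = -w(L³-6Lx²+4x³)/(24EI) = -(-9)·(20³-6·20·10²+4·10³)/(24·50000) = 0 rad
Superposition: θ = Σ θ_i = 7/12000 rad ≈ 0.000583 rad

θ(10) = 7/12000 rad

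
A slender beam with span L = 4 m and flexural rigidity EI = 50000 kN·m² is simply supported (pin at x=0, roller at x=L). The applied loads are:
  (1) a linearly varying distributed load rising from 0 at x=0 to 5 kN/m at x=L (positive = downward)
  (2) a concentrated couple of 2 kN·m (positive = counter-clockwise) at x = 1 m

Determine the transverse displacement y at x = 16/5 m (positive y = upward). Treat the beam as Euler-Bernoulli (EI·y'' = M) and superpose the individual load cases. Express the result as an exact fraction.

Load 1 — triangular load w₀=5 kN/m (0→w₀ over full span):
  y_1 = -w₀x(7L⁴-10L²x²+3x⁴)/(360LEI) = -5·(16/5)·(7·4⁴-10·4²·(16/5)²+3·(16/5)⁴)/(360·4·50000) = -1016/9765625 m
Load 2 — applied couple M₀=2 kN·m at a=1 m (b=L-a=3):
  y_2 = (M₀x³/(6L)-M₀(x-a)²/2+C₁x)/EI  [x>a] with C₁=M₀(3b²-L²)/(6L)=11/12 = (2·(16/5)³/(6·4)-2·((16/5)-1)²/2+(11/12)·(16/5))/50000 = 103/6250000 m
Superposition: y = Σ y_i = -13681/156250000 m ≈ -0.000088 m

y(16/5) = -13681/156250000 m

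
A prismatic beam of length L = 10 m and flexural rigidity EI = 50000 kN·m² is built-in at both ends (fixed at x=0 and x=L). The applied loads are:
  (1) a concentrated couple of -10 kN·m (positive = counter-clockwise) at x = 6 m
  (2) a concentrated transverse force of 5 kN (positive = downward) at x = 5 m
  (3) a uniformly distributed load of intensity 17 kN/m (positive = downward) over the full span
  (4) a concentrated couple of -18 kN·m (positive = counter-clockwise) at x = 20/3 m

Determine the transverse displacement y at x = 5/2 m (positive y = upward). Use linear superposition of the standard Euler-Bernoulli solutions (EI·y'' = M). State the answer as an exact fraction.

y(5/2) = -3737/768000 m

Load 1 — applied couple M₀=-10 kN·m at a=6 m (b=L-a=4):
  y_1 = (R_Ax³/6 - M_Ax²/2)/EI  [x≤a] with R_A=-36/25, M_A=-16/5 = ((-36/25)·(5/2)³/6 - (-16/5)·(5/2)²/2)/50000 = 1/8000 m
Load 2 — point force P=5 kN at a=5 m (b=L-a=5):
  y_2 = -Pb²x²(3aL-(3a+b)x)/(6L³EI)  [x≤a] = -5·5²·(5/2)²·(3·5·10-(3·5+5)·(5/2))/(6·10³·50000) = -1/3840 m
Load 3 — uniform load w=17 kN/m over full span:
  y_3 = -wx²(L-x)²/(24EI) = -17·(5/2)²·(10-(5/2))²/(24·50000) = -51/10240 m
Load 4 — applied couple M₀=-18 kN·m at a=20/3 m (b=L-a=10/3):
  y_4 = (R_Ax³/6 - M_Ax²/2)/EI  [x≤a] with R_A=-12/5, M_A=-6 = ((-12/5)·(5/2)³/6 - (-6)·(5/2)²/2)/50000 = 1/4000 m
Superposition: y = Σ y_i = -3737/768000 m ≈ -0.004866 m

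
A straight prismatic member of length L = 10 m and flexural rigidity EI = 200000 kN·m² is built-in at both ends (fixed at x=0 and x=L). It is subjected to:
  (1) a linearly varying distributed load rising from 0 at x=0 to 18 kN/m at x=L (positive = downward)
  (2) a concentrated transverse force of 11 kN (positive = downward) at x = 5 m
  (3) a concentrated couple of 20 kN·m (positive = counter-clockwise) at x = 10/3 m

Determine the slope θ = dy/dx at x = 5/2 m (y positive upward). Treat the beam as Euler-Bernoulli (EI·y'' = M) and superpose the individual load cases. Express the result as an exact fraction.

Load 1 — triangular load w₀=18 kN/m (0→w₀ over full span):
  θ_1 = -w₀(2x(L-x)(L-2x)(x+2L)+x²(L-x)²)/(120LEI) = -18·(2·(5/2)·(10-(5/2))·(10-2·(5/2))·((5/2)+2·10)+(5/2)²·(10-(5/2))²)/(120·10·200000) = -351/1024000 rad
Load 2 — point force P=11 kN at a=5 m (b=L-a=5):
  θ_2 = -Pb²x(2aL-(3a+b)x)/(2L³EI)  [x≤a] = -11·5²·(5/2)·(2·5·10-(3·5+5)·(5/2))/(2·10³·200000) = -11/128000 rad
Load 3 — applied couple M₀=20 kN·m at a=10/3 m (b=L-a=20/3):
  θ_3 = (R_Ax²/2 - M_Ax)/EI  [x≤a] with R_A=8/3, M_A=0 = ((8/3)·(5/2)²/2 - 0·(5/2))/200000 = 1/24000 rad
Superposition: θ = Σ θ_i = -1189/3072000 rad ≈ -0.000387 rad

θ(5/2) = -1189/3072000 rad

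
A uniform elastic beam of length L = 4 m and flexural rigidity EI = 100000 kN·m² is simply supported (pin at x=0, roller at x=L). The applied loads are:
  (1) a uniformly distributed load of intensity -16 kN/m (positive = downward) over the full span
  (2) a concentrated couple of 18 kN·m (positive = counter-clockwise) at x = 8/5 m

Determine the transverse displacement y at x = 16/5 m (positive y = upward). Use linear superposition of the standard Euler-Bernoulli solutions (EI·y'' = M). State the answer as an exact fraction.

Load 1 — uniform load w=-16 kN/m over full span:
  y_1 = -wx(L³-2Lx²+x³)/(24EI) = -(-16)·(16/5)·(4³-2·4·(16/5)²+(16/5)³)/(24·100000) = 1856/5859375 m
Load 2 — applied couple M₀=18 kN·m at a=8/5 m (b=L-a=12/5):
  y_2 = (M₀x³/(6L)-M₀(x-a)²/2+C₁x)/EI  [x>a] with C₁=M₀(3b²-L²)/(6L)=24/25 = (18·(16/5)³/(6·4)-18·((16/5)-(8/5))²/2+(24/25)·(16/5))/100000 = 18/390625 m
Superposition: y = Σ y_i = 2126/5859375 m ≈ 0.000363 m

y(16/5) = 2126/5859375 m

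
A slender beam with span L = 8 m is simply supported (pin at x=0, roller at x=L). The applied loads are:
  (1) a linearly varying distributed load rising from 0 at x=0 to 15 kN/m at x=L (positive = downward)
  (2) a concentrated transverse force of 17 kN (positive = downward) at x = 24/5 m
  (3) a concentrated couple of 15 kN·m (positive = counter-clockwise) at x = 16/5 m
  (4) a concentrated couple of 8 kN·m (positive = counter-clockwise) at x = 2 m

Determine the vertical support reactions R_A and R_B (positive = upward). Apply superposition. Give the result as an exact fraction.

Load 1 — triangular load w₀=15 kN/m (0→w₀ over full span):
  R_A = w₀L/6 = 15·8/6 = 20 kN
  R_B = w₀L/3 = 15·8/3 = 40 kN
Load 2 — point force P=17 kN at a=24/5 m (b=L-a=16/5):
  R_A = Pb/L = 17·(16/5)/8 = 34/5 kN
  R_B = Pa/L = 17·(24/5)/8 = 51/5 kN
Load 3 — applied couple M₀=15 kN·m at a=16/5 m (b=L-a=24/5):
  R_A = M₀/L = 15/8 kN
  R_B = -M₀/L = -15/8 kN
Load 4 — applied couple M₀=8 kN·m at a=2 m (b=L-a=6):
  R_A = M₀/L = 8/8 = 1 kN
  R_B = -M₀/L = -8/8 = -1 kN
Superposition: R_A = 1187/40 kN, R_B = 1893/40 kN

R_A = 1187/40 kN, R_B = 1893/40 kN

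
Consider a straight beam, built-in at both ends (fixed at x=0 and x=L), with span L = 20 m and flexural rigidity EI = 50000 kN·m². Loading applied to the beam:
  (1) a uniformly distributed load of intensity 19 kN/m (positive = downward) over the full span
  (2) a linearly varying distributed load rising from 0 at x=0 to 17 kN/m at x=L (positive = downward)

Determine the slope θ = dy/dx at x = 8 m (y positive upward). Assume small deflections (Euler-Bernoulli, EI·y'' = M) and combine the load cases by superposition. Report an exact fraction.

Load 1 — uniform load w=19 kN/m over full span:
  θ_1 = -wx(L-x)(L-2x)/(12EI) = -19·8·(20-8)·(20-2·8)/(12·50000) = -38/3125 rad
Load 2 — triangular load w₀=17 kN/m (0→w₀ over full span):
  θ_2 = -w₀(2x(L-x)(L-2x)(x+2L)+x²(L-x)²)/(120LEI) = -17·(2·8·(20-8)·(20-2·8)·(8+2·20)+8²·(20-8)²)/(120·20·50000) = -102/15625 rad
Superposition: θ = Σ θ_i = -292/15625 rad ≈ -0.018688 rad

θ(8) = -292/15625 rad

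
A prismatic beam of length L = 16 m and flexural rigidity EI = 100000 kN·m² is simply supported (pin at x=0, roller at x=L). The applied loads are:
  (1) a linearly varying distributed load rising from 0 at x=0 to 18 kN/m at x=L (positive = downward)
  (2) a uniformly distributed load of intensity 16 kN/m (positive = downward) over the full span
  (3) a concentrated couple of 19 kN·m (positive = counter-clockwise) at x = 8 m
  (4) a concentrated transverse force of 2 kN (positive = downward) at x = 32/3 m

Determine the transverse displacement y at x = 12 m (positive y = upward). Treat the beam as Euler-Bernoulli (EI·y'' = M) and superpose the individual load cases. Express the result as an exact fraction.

Load 1 — triangular load w₀=18 kN/m (0→w₀ over full span):
  y_1 = -w₀x(7L⁴-10L²x²+3x⁴)/(360LEI) = -18·12·(7·16⁴-10·16²·12²+3·12⁴)/(360·16·100000) = -357/6250 m
Load 2 — uniform load w=16 kN/m over full span:
  y_2 = -wx(L³-2Lx²+x³)/(24EI) = -16·12·(16³-2·16·12²+12³)/(24·100000) = -304/3125 m
Load 3 — applied couple M₀=19 kN·m at a=8 m (b=L-a=8):
  y_3 = (M₀x³/(6L)-M₀(x-a)²/2+C₁x)/EI  [x>a] with C₁=M₀(3b²-L²)/(6L)=-38/3 = (19·12³/(6·16)-19·(12-8)²/2+(-38/3)·12)/100000 = 19/50000 m
Load 4 — point force P=2 kN at a=32/3 m (b=L-a=16/3):
  y_4 = -Pa(L-x)(2Lx-a²-x²)/(6LEI)  [x>a] = -2·(32/3)·(16-12)·(2·16·12-(32/3)²-12²)/(6·16·100000) = -284/253125 m
Superposition: y = Σ y_i = -25133/162000 m ≈ -0.155142 m

y(12) = -25133/162000 m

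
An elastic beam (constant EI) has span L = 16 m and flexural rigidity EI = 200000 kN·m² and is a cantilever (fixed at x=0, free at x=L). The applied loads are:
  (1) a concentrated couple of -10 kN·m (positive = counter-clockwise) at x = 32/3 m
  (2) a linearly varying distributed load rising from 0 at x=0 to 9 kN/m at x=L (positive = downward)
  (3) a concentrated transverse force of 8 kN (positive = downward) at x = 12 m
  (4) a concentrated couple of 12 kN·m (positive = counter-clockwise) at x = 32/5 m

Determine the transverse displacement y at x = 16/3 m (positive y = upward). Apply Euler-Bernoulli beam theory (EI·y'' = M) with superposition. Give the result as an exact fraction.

y(16/3) = -2404/46875 m

Load 1 — applied couple M₀=-10 kN·m at a=32/3 m (b=L-a=16/3):
  y_1 = M₀x²/(2EI)  [x≤a] = (-10)·(16/3)²/(2·200000) = -4/5625 m
Load 2 — triangular load w₀=9 kN/m (0→w₀ over full span):
  y_2 = (w₀Lx³/12-w₀L²x²/6-w₀x⁵/(120L))/EI = (9·16·(16/3)³/12-9·16²·(16/3)²/6-9·(16/3)⁵/(120·16))/200000 = -57728/1265625 m
Load 3 — point force P=8 kN at a=12 m (b=L-a=4):
  y_3 = -Px²(3a-x)/(6EI)  [x≤a] = -8·(16/3)²·(3·12-(16/3))/(6·200000) = -1472/253125 m
Load 4 — applied couple M₀=12 kN·m at a=32/5 m (b=L-a=48/5):
  y_4 = M₀x²/(2EI)  [x≤a] = 12·(16/3)²/(2·200000) = 8/9375 m
Superposition: y = Σ y_i = -2404/46875 m ≈ -0.051285 m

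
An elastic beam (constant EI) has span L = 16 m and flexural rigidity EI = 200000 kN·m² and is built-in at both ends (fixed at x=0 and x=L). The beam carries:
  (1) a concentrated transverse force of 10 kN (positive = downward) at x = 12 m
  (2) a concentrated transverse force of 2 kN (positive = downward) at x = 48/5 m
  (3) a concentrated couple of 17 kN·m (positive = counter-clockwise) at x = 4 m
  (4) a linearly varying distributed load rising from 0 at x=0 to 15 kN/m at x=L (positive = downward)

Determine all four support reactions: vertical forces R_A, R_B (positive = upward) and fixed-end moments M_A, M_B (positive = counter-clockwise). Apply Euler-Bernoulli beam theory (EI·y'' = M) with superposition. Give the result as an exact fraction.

Load 1 — point force P=10 kN at a=12 m (b=L-a=4):
  R_A = Pb²(3a+b)/L³ = 10·4²·(3·12+4)/16³ = 25/16 kN
  M_A = Pab²/L² = 10·12·4²/16² = 15/2 kN·m
  R_B = Pa²(a+3b)/L³ = 10·12²·(12+3·4)/16³ = 135/16 kN
  M_B = -Pa²b/L² = -10·12²·4/16² = -45/2 kN·m
Load 2 — point force P=2 kN at a=48/5 m (b=L-a=32/5):
  R_A = Pb²(3a+b)/L³ = 2·(32/5)²·(3·(48/5)+(32/5))/16³ = 88/125 kN
  M_A = Pab²/L² = 2·(48/5)·(32/5)²/16² = 384/125 kN·m
  R_B = Pa²(a+3b)/L³ = 2·(48/5)²·((48/5)+3·(32/5))/16³ = 162/125 kN
  M_B = -Pa²b/L² = -2·(48/5)²·(32/5)/16² = -576/125 kN·m
Load 3 — applied couple M₀=17 kN·m at a=4 m (b=L-a=12):
  R_A = 6M₀ab/L³ = 6·17·4·12/16³ = 153/128 kN
  M_A = M₀b(2a-b)/L² = 17·12·(2·4-12)/16² = -51/16 kN·m
  R_B = -6M₀ab/L³ = -6·17·4·12/16³ = -153/128 kN
  M_B = M₀a(2b-a)/L² = 17·4·(2·12-4)/16² = 85/16 kN·m
Load 4 — triangular load w₀=15 kN/m (0→w₀ over full span):
  R_A = 3w₀L/20 = 3·15·16/20 = 36 kN
  M_A = w₀L²/30 = 15·16²/30 = 128 kN·m
  R_B = 7w₀L/20 = 7·15·16/20 = 84 kN
  M_B = -w₀L²/20 = -15·16²/20 = -192 kN·m
Superposition: R_A = 631389/16000 kN, M_A = 270769/2000 kN·m, R_B = 1480611/16000 kN, M_B = -427591/2000 kN·m

R_A = 631389/16000 kN, M_A = 270769/2000 kN·m, R_B = 1480611/16000 kN, M_B = -427591/2000 kN·m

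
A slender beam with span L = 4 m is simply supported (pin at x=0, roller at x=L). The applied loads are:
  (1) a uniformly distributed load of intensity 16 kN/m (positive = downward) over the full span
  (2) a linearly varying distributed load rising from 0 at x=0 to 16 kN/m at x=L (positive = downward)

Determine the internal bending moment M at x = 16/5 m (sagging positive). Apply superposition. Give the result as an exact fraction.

Load 1 — uniform load w=16 kN/m over full span:
  M_1 = wx(L-x)/2 = 16·(16/5)·(4-(16/5))/2 = 512/25 kN·m
Load 2 — triangular load w₀=16 kN/m (0→w₀ over full span):
  M_2 = w₀Lx/6 - w₀x³/(6L) = 16·4·(16/5)/6 - 16·(16/5)³/(6·4) = 1536/125 kN·m
Superposition: M = Σ M_i = 4096/125 kN·m ≈ 32.768000 kN·m

M(16/5) = 4096/125 kN·m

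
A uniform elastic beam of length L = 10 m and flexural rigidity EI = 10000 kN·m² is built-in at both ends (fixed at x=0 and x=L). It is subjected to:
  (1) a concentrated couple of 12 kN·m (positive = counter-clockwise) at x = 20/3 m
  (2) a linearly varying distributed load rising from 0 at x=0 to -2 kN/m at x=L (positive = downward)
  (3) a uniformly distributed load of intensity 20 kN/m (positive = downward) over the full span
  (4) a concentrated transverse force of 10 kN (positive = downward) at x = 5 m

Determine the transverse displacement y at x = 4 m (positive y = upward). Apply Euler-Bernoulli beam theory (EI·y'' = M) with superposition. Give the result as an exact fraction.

y(4) = -3241/62500 m

Load 1 — applied couple M₀=12 kN·m at a=20/3 m (b=L-a=10/3):
  y_1 = (R_Ax³/6 - M_Ax²/2)/EI  [x≤a] with R_A=8/5, M_A=4 = ((8/5)·4³/6 - 4·4²/2)/10000 = -14/9375 m
Load 2 — triangular load w₀=-2 kN/m (0→w₀ over full span):
  y_2 = -w₀x²(L-x)²(x+2L)/(120LEI) = -(-2)·4²·(10-4)²·(4+2·10)/(120·10·10000) = 36/15625 m
Load 3 — uniform load w=20 kN/m over full span:
  y_3 = -wx²(L-x)²/(24EI) = -20·4²·(10-4)²/(24·10000) = -6/125 m
Load 4 — point force P=10 kN at a=5 m (b=L-a=5):
  y_4 = -Pb²x²(3aL-(3a+b)x)/(6L³EI)  [x≤a] = -10·5²·4²·(3·5·10-(3·5+5)·4)/(6·10³·10000) = -7/1500 m
Superposition: y = Σ y_i = -3241/62500 m ≈ -0.051856 m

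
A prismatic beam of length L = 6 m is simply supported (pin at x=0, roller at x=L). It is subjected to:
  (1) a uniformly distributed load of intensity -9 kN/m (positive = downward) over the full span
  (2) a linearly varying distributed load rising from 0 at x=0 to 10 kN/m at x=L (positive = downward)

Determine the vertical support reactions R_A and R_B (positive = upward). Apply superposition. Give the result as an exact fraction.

R_A = -17 kN, R_B = -7 kN

Load 1 — uniform load w=-9 kN/m over full span:
  R_A = wL/2 = (-9)·6/2 = -27 kN
  R_B = wL/2 = (-9)·6/2 = -27 kN
Load 2 — triangular load w₀=10 kN/m (0→w₀ over full span):
  R_A = w₀L/6 = 10·6/6 = 10 kN
  R_B = w₀L/3 = 10·6/3 = 20 kN
Superposition: R_A = -17 kN, R_B = -7 kN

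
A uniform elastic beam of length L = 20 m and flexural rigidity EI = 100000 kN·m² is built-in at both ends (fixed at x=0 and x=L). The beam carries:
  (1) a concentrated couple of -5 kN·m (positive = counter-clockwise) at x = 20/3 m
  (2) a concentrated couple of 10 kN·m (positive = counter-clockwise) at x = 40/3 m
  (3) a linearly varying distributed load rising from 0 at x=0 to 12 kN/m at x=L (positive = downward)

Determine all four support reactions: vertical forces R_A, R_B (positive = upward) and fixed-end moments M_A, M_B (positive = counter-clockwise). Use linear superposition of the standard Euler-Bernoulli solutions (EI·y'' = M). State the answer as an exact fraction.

R_A = 109/3 kN, M_A = 490/3 kN·m, R_B = 251/3 kN, M_B = -725/3 kN·m

Load 1 — applied couple M₀=-5 kN·m at a=20/3 m (b=L-a=40/3):
  R_A = 6M₀ab/L³ = 6·(-5)·(20/3)·(40/3)/20³ = -1/3 kN
  M_A = M₀b(2a-b)/L² = (-5)·(40/3)·(2·(20/3)-(40/3))/20² = 0 kN·m
  R_B = -6M₀ab/L³ = -6·(-5)·(20/3)·(40/3)/20³ = 1/3 kN
  M_B = M₀a(2b-a)/L² = (-5)·(20/3)·(2·(40/3)-(20/3))/20² = -5/3 kN·m
Load 2 — applied couple M₀=10 kN·m at a=40/3 m (b=L-a=20/3):
  R_A = 6M₀ab/L³ = 6·10·(40/3)·(20/3)/20³ = 2/3 kN
  M_A = M₀b(2a-b)/L² = 10·(20/3)·(2·(40/3)-(20/3))/20² = 10/3 kN·m
  R_B = -6M₀ab/L³ = -6·10·(40/3)·(20/3)/20³ = -2/3 kN
  M_B = M₀a(2b-a)/L² = 10·(40/3)·(2·(20/3)-(40/3))/20² = 0 kN·m
Load 3 — triangular load w₀=12 kN/m (0→w₀ over full span):
  R_A = 3w₀L/20 = 3·12·20/20 = 36 kN
  M_A = w₀L²/30 = 12·20²/30 = 160 kN·m
  R_B = 7w₀L/20 = 7·12·20/20 = 84 kN
  M_B = -w₀L²/20 = -12·20²/20 = -240 kN·m
Superposition: R_A = 109/3 kN, M_A = 490/3 kN·m, R_B = 251/3 kN, M_B = -725/3 kN·m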